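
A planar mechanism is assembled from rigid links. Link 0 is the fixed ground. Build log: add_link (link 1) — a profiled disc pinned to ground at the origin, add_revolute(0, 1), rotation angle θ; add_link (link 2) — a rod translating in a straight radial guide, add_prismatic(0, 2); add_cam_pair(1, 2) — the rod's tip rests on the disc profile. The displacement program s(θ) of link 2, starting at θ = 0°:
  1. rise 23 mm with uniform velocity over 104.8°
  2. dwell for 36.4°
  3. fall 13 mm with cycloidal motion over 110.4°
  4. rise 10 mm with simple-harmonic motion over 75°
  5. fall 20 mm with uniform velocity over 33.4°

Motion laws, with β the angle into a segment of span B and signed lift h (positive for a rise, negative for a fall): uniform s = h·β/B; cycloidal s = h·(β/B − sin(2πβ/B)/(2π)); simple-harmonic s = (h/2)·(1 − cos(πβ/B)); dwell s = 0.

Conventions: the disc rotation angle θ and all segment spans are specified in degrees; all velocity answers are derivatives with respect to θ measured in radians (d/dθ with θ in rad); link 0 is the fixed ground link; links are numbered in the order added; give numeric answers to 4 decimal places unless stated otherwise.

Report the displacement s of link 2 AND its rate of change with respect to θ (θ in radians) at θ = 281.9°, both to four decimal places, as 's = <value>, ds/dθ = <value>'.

seg 1 [0°–104.8°] uniform, h=23: full span → s += 23 → s = 23.0000
seg 2 [104.8°–141.2°] dwell: s stays 23.0000
seg 3 [141.2°–251.6°] cycloidal, h=-13: full span → s += -13 → s = 10.0000
seg 4 [251.6°–326.6°] simple-harmonic, h=10: θ=281.9° here. β=30.3, B=75. 10/2·(1 − cos(π·0.4040)) = 3.5148 → s = 13.5148
velocity in seg [251.6°–326.6°] (simple-harmonic), θ in radians: β = 30.3° = 0.5288 rad, B = 75° = 1.3090 rad; ds/dθ = (πh/(2B)) sin(πβ/B) = (π·10/(2·1.3090)) sin(π·0.4040) = 11.458375 mm/rad

s = 13.5148, ds/dθ = 11.4584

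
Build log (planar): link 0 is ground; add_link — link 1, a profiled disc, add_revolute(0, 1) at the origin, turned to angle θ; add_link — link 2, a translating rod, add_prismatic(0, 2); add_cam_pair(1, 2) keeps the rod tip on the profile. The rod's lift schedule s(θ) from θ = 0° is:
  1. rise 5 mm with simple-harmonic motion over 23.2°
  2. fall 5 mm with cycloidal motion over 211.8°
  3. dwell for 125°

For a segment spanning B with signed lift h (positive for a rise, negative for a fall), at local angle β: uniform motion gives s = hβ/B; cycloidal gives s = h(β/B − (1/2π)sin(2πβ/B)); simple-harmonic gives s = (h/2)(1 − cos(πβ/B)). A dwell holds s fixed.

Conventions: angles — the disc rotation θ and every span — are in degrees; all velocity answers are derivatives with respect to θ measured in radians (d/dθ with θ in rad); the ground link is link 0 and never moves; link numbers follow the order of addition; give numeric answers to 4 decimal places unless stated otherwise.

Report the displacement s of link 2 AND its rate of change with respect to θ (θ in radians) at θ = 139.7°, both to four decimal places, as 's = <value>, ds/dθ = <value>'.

seg 1 [0°–23.2°] simple-harmonic, h=5: full span → s += 5 → s = 5.0000
seg 2 [23.2°–235°] cycloidal, h=-5: θ=139.7° here. β=116.5, B=211.8. -5·(0.5500 − sin(2π·0.5500)/(2π)) = -2.9964 → s = 2.0036
velocity in seg [23.2°–235°] (cycloidal), θ in radians: β = 116.5° = 2.0333 rad, B = 211.8° = 3.6966 rad; ds/dθ = (h/B)(1 − cos(2πβ/B)) = ((-5)/3.6966)(1 − cos(2π·0.5500)) = -2.638859 mm/rad

s = 2.0036, ds/dθ = -2.6389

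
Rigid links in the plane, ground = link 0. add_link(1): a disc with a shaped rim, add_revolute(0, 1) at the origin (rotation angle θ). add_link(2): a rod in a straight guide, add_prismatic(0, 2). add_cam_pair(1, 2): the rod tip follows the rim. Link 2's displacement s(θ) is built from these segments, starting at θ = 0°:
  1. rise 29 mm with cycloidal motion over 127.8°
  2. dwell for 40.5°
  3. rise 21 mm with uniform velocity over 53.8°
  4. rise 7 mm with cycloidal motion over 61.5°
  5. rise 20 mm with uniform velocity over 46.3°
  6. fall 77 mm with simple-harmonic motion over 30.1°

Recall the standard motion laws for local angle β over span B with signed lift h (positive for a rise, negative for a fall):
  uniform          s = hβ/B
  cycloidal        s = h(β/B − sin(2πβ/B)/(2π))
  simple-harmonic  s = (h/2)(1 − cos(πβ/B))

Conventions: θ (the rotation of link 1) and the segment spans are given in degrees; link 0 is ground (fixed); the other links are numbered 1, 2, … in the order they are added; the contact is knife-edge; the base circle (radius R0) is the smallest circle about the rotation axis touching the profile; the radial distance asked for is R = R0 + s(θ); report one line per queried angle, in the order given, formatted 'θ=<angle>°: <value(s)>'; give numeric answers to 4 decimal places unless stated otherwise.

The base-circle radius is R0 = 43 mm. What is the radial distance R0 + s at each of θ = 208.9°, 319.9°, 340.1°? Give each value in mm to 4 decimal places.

segment 1 (0° to 127.8°, cycloidal, h = 29) is passed completely: s = 0.0000 + (29) = 29.0000
segment 2 (127.8° to 168.3°, dwell): s unchanged at 29.0000
θ = 208.9° falls in segment 3 (168.3° to 222.1°, uniform, h = 21): β = 208.9 − 168.3 = 40.6°, B = 53.8°; Δs = 21·40.6/53.8 = 15.8476; s = 29.0000 + 15.8476 = 44.8476
segment 3 (168.3° to 222.1°, uniform, h = 21) is passed completely: s = 29.0000 + (21) = 50.0000
segment 4 (222.1° to 283.6°, cycloidal, h = 7) is passed completely: s = 50.0000 + (7) = 57.0000
θ = 319.9° falls in segment 5 (283.6° to 329.9°, uniform, h = 20): β = 319.9 − 283.6 = 36.3°, B = 46.3°; Δs = 20·36.3/46.3 = 15.6803; s = 57.0000 + 15.6803 = 72.6803
segment 5 (283.6° to 329.9°, uniform, h = 20) is passed completely: s = 57.0000 + (20) = 77.0000
θ = 340.1° falls in segment 6 (329.9° to 360°, simple-harmonic, h = -77): β = 340.1 − 329.9 = 10.2°, B = 30.1°; Δs = -77/2·(1 − cos(π·0.3389)) = -19.8329; s = 77.0000 − 19.8329 = 57.1671
θ=208.9°: R = R0 + s = 43 + 44.8476 = 87.8476
θ=319.9°: R = R0 + s = 43 + 72.6803 = 115.6803
θ=340.1°: R = R0 + s = 43 + 57.1671 = 100.1671

θ=208.9°: 87.8476
θ=319.9°: 115.6803
θ=340.1°: 100.1671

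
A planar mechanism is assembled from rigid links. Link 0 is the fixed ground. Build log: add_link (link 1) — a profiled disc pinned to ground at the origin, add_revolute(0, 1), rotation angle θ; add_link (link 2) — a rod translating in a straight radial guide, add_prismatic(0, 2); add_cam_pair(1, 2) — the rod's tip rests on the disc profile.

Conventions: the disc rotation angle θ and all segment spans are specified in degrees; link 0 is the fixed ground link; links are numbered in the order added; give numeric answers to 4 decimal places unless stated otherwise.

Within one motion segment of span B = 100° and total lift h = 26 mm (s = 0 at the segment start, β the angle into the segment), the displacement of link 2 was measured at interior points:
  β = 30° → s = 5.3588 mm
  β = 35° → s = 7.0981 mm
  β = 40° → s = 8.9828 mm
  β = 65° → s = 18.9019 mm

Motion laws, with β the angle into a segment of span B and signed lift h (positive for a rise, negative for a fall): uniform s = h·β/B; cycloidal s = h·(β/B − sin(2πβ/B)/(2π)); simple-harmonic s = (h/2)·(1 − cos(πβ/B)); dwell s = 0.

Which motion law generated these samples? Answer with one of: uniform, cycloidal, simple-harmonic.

candidates at β/B = r: uniform s = h·r (linear in β); cycloidal s = h·(r − sin(2πr)/(2π)); simple-harmonic s = (h/2)(1 − cos(πr))
β=30°: printed 5.3588 | uniform 7.8000, cycloidal 3.8645, simple-harmonic 5.3588
β=35°: printed 7.0981 | uniform 9.1000, cycloidal 5.7523, simple-harmonic 7.0981
β=40°: printed 8.9828 | uniform 10.4000, cycloidal 7.9677, simple-harmonic 8.9828
β=65°: printed 18.9019 | uniform 16.9000, cycloidal 20.2477, simple-harmonic 18.9019
only one law matches every sample → simple-harmonic

simple-harmonic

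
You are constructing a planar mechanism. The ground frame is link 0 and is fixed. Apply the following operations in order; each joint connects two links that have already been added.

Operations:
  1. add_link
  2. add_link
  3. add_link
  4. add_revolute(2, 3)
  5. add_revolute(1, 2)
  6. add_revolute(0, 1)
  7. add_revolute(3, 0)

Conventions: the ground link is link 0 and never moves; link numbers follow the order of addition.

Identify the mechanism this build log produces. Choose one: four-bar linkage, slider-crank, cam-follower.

links: 4 (incl. ground); joints: 4 revolute, 0 prismatic, 0 higher (cam) pair, forming one closed loop
4 links in a single 4R loop → four-bar linkage

four-bar linkage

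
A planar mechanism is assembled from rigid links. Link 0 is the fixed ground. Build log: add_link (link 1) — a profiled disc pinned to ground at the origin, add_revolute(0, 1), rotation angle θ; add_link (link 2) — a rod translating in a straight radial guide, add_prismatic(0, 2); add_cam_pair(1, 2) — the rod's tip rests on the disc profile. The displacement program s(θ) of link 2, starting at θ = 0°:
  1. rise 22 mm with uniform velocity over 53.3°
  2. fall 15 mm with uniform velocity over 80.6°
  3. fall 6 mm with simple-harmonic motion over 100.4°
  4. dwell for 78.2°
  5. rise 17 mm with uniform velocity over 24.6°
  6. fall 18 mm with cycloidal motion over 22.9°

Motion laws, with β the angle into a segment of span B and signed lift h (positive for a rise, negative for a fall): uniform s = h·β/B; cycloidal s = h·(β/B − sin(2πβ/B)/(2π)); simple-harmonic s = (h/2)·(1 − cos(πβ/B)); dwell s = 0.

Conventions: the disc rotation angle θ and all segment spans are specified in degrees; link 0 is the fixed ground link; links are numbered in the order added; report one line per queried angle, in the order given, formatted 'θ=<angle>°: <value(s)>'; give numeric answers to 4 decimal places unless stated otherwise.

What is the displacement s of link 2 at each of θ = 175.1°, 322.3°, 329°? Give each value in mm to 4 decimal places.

seg 1 [0°–53.3°] uniform, h=22: full span → s += 22 → s = 22.0000
seg 2 [53.3°–133.9°] uniform, h=-15: full span → s += -15 → s = 7.0000
seg 3 [133.9°–234.3°] simple-harmonic, h=-6: θ=175.1° here. β=41.2, B=100.4. -6/2·(1 − cos(π·0.4104)) = -2.1663 → s = 4.8337
seg 3 [133.9°–234.3°] simple-harmonic, h=-6: full span → s += -6 → s = 1.0000
seg 4 [234.3°–312.5°] dwell: s stays 1.0000
seg 5 [312.5°–337.1°] uniform, h=17: θ=322.3° here. β=9.8, B=24.6. 17·9.8/24.6 = 6.7724 → s = 7.7724
seg 5 [312.5°–337.1°] uniform, h=17: θ=329° here. β=16.5, B=24.6. 17·16.5/24.6 = 11.4024 → s = 12.4024

θ=175.1°: 4.8337
θ=322.3°: 7.7724
θ=329°: 12.4024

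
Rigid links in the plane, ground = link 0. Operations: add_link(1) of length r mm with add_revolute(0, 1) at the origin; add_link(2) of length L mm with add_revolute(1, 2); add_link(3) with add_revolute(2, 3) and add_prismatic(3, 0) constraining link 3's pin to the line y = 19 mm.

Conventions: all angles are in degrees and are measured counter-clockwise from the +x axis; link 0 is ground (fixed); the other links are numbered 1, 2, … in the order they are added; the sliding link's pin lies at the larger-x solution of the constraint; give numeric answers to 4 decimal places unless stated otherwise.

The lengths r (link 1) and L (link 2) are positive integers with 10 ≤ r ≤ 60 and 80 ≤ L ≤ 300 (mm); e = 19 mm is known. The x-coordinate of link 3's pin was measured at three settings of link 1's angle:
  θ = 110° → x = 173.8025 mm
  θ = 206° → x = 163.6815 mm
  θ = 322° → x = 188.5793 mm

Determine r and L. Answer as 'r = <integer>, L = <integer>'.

constraint per measurement: (x − r cos θ)² + (r sin θ − e)² = L²
subtracting the θ₁ and θ₂ equations cancels the r² and L² terms:
r = (x₁² − x₂²) / (2[(x₁cos θ₁ + e sin θ₁) − (x₂cos θ₂ + e sin θ₂)]) = 15.0001 → r = 15
L² = (x₁ − r cos θ₁)² + (r sin θ₁ − e)² = 32041.0029 → L = 179.0000 → L = 179
check at θ₃=322°: x = 188.5793 (printed 188.5793) ✓

r = 15, L = 179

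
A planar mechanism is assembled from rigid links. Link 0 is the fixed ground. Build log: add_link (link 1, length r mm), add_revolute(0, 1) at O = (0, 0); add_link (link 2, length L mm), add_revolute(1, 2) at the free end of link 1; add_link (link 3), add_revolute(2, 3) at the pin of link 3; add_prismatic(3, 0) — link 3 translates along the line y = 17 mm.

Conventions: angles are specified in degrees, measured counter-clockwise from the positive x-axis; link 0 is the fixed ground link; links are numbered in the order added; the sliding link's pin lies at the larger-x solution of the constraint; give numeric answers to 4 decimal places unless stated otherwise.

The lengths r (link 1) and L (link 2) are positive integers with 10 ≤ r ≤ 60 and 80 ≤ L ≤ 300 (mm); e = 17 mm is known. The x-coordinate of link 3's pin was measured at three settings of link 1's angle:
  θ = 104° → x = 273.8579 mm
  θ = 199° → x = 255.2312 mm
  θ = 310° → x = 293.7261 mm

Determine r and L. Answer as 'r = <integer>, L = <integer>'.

constraint per measurement: (x − r cos θ)² + (r sin θ − e)² = L²
subtracting the θ₁ and θ₂ equations cancels the r² and L² terms:
r = (x₁² − x₂²) / (2[(x₁cos θ₁ + e sin θ₁) − (x₂cos θ₂ + e sin θ₂)]) = 25.0000 → r = 25
L² = (x₁ − r cos θ₁)² + (r sin θ₁ − e)² = 78400.0091 → L = 280.0000 → L = 280
check at θ₃=310°: x = 293.7261 (printed 293.7261) ✓

r = 25, L = 280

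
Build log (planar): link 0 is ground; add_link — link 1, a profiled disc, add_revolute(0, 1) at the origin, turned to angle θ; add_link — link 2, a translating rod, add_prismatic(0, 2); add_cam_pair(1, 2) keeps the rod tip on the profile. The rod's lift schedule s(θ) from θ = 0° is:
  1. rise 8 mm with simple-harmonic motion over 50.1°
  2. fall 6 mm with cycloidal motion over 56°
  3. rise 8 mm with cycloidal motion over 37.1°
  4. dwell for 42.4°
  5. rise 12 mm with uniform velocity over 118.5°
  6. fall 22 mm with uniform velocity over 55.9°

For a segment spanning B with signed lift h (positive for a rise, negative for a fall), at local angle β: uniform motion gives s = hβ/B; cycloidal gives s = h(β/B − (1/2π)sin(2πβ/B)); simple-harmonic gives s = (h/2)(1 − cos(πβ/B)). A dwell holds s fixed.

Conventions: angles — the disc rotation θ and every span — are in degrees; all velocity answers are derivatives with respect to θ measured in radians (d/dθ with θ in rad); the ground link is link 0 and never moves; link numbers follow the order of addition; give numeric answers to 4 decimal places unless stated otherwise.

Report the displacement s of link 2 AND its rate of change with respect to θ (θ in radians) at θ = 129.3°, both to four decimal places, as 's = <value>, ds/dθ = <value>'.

seg 1 [0°–50.1°] simple-harmonic, h=8: full span → s += 8 → s = 8.0000
seg 2 [50.1°–106.1°] cycloidal, h=-6: full span → s += -6 → s = 2.0000
seg 3 [106.1°–143.2°] cycloidal, h=8: θ=129.3° here. β=23.2, B=37.1. 8·(0.6253 − sin(2π·0.6253)/(2π)) = 5.9049 → s = 7.9049
velocity in seg [106.1°–143.2°] (cycloidal), θ in radians: β = 23.2° = 0.4049 rad, B = 37.1° = 0.6475 rad; ds/dθ = (h/B)(1 − cos(2πβ/B)) = (8/0.6475)(1 − cos(2π·0.6253)) = 21.072594 mm/rad

s = 7.9049, ds/dθ = 21.0726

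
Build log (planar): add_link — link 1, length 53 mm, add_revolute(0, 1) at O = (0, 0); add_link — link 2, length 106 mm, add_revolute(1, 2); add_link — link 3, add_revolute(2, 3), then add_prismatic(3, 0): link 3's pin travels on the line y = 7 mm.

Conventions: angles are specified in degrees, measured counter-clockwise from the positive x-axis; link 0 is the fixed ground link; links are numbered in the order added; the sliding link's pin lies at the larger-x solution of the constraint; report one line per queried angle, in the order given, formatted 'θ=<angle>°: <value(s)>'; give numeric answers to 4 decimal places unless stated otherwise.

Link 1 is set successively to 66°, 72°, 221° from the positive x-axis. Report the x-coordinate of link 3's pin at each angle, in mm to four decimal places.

geometry: r = 53 mm, L = 106 mm, e = 7 mm
θ=66°: crank pin P = (r cos θ, r sin θ) = (21.557042, 48.417909)
θ=66°: h = r sin θ − e = 48.417909 − 7 = 41.417909
θ=66°: x = r cos θ + √(L² − h²) = 21.557042 + 97.573341 = 119.130383
θ=72°: crank pin P = (r cos θ, r sin θ) = (16.377901, 50.405995)
θ=72°: h = r sin θ − e = 50.405995 − 7 = 43.405995
θ=72°: x = r cos θ + √(L² − h²) = 16.377901 + 96.705323 = 113.083224
θ=221°: crank pin P = (r cos θ, r sin θ) = (-39.999608, -34.771129)
θ=221°: h = r sin θ − e = -34.771129 − 7 = -41.771129
θ=221°: x = r cos θ + √(L² − h²) = -39.999608 + 97.422650 = 57.423043

θ=66°: 119.1304
θ=72°: 113.0832
θ=221°: 57.4230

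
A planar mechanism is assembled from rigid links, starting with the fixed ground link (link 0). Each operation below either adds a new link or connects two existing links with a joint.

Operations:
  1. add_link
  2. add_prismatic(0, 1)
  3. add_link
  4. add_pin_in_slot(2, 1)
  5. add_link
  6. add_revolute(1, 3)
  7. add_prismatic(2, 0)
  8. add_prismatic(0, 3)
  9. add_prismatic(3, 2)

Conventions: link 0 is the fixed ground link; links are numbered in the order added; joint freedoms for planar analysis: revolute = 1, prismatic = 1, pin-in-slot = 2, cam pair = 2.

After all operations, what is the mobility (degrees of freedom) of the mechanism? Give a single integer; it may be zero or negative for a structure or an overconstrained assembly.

(L,J1,J2)=(1,0,0); link0 fixed
link1: (2,0,0)
P 0-1 [J1]: (2,1,0)
link2: (3,1,0)
PS 2-1 [J2]: (3,1,1)
link3: (4,1,1)
R 1-3 [J1]: (4,2,1)
P 2-0 [J1]: (4,3,1)
P 0-3 [J1]: (4,4,1)
P 3-2 [J1]: (4,5,1)
Grübler: 3·3 − 2·5 − 1 = -2

M = -2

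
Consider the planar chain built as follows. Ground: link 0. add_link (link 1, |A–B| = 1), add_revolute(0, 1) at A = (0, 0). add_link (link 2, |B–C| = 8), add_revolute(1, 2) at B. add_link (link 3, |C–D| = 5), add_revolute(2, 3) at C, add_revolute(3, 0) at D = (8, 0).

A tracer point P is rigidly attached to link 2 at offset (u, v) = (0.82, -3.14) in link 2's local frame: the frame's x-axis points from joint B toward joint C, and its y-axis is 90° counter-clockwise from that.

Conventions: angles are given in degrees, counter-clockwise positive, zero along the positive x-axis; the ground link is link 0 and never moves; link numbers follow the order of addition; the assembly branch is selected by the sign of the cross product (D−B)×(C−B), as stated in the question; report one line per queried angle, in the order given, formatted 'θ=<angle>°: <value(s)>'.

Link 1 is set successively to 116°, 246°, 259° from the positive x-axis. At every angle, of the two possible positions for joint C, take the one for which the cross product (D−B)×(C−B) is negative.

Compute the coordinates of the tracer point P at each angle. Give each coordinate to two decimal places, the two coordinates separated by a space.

A=(0,0), D=(8.00,0)
θ=116°: B = A + 1.00·(cos116°, sin116°) = (-0.4384, 0.8988)
θ=116°: |BD| = 8.4861
θ=116°: circle(B,8.00) ∩ circle(D,5.00): a=6.5409, h=4.6061
θ=116°:   candidates: C₊=(6.5536,4.7862) cross=39.088; C₋=(5.5779,-4.3742) cross=-39.088
θ=116°:   branch - wants cross < 0 → take C=(5.5779,-4.3742) (cross=-39.088)
θ=116°: ex = (C−B)/|BC| = (0.7520,-0.6591); ey = (0.6591,0.7520)
θ=116°: P = B + 0.82·ex + -3.14·ey = (-1.8913,-2.0031)
θ=246°: B = A + 1.00·(cos246°, sin246°) = (-0.4067, -0.9135)
θ=246°: |BD| = 8.4562
θ=246°: circle(B,8.00) ∩ circle(D,5.00): a=6.5341, h=4.6158
θ=246°:   candidates: C₊=(5.5905,4.3811) cross=39.032; C₋=(6.5878,-4.7964) cross=-39.032
θ=246°:   branch - wants cross < 0 → take C=(6.5878,-4.7964) (cross=-39.032)
θ=246°: ex = (C−B)/|BC| = (0.8743,-0.4854); ey = (0.4854,0.8743)
θ=246°: P = B + 0.82·ex + -3.14·ey = (-1.2138,-4.0569)
θ=259°: B = A + 1.00·(cos259°, sin259°) = (-0.1908, -0.9816)
θ=259°: |BD| = 8.2494
θ=259°: circle(B,8.00) ∩ circle(D,5.00): a=6.4885, h=4.6797
θ=259°:   candidates: C₊=(5.6948,4.4369) cross=38.604; C₋=(6.8085,-4.8559) cross=-38.604
θ=259°:   branch - wants cross < 0 → take C=(6.8085,-4.8559) (cross=-38.604)
θ=259°: ex = (C−B)/|BC| = (0.8749,-0.4843); ey = (0.4843,0.8749)
θ=259°: P = B + 0.82·ex + -3.14·ey = (-0.9941,-4.1260)

θ=116°: -1.89 -2.00
θ=246°: -1.21 -4.06
θ=259°: -0.99 -4.13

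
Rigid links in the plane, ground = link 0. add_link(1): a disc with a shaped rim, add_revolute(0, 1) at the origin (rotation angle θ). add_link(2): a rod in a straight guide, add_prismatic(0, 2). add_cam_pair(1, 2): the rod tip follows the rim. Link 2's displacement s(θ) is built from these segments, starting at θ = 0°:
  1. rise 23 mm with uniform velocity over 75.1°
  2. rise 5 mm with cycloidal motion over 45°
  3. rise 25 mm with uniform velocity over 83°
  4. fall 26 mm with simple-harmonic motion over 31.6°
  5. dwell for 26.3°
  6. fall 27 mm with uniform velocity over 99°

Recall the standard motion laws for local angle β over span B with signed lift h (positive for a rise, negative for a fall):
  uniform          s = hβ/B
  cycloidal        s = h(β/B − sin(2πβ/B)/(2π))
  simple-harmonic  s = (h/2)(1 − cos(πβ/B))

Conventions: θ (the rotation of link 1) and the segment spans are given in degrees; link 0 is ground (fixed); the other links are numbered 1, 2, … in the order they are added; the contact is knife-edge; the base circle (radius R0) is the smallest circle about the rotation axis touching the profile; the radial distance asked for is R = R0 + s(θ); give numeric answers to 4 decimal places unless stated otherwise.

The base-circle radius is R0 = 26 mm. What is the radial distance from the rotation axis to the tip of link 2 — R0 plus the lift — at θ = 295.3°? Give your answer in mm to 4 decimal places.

segment 1 (0° to 75.1°, uniform, h = 23) is passed completely: s = 0.0000 + (23) = 23.0000
segment 2 (75.1° to 120.1°, cycloidal, h = 5) is passed completely: s = 23.0000 + (5) = 28.0000
segment 3 (120.1° to 203.1°, uniform, h = 25) is passed completely: s = 28.0000 + (25) = 53.0000
segment 4 (203.1° to 234.7°, simple-harmonic, h = -26) is passed completely: s = 53.0000 + (-26) = 27.0000
segment 5 (234.7° to 261°, dwell): s unchanged at 27.0000
θ = 295.3° falls in segment 6 (261° to 360°, uniform, h = -27): β = 295.3 − 261 = 34.3°, B = 99°; Δs = -27·34.3/99 = -9.3545; s = 27.0000 − 9.3545 = 17.6455
R = R0 + s = 26 + 17.6455 = 43.6455

43.6455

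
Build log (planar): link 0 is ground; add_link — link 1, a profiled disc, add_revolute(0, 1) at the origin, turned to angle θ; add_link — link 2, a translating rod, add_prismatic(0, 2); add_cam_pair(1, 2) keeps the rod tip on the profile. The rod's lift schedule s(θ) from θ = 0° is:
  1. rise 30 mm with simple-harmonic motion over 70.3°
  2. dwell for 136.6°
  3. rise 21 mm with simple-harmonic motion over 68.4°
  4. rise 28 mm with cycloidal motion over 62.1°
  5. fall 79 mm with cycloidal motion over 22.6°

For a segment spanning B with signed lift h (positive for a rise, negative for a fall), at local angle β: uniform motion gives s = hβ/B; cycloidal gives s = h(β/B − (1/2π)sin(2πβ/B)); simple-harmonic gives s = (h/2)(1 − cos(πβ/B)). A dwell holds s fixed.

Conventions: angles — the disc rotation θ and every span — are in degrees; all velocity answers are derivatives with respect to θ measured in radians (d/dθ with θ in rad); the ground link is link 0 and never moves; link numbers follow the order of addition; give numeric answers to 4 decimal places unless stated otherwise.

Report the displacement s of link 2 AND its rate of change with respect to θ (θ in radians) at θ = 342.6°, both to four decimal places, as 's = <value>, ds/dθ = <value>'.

seg 1 [0°–70.3°] simple-harmonic, h=30: full span → s += 30 → s = 30.0000
seg 2 [70.3°–206.9°] dwell: s stays 30.0000
seg 3 [206.9°–275.3°] simple-harmonic, h=21: full span → s += 21 → s = 51.0000
seg 4 [275.3°–337.4°] cycloidal, h=28: full span → s += 28 → s = 79.0000
seg 5 [337.4°–360°] cycloidal, h=-79: θ=342.6° here. β=5.2, B=22.6. -79·(0.2301 − sin(2π·0.2301)/(2π)) = -5.7020 → s = 73.2980
velocity in seg [337.4°–360°] (cycloidal), θ in radians: β = 5.2° = 0.0908 rad, B = 22.6° = 0.3944 rad; ds/dθ = (h/B)(1 − cos(2πβ/B)) = ((-79)/0.3944)(1 − cos(2π·0.2301)) = -175.290242 mm/rad

s = 73.2980, ds/dθ = -175.2902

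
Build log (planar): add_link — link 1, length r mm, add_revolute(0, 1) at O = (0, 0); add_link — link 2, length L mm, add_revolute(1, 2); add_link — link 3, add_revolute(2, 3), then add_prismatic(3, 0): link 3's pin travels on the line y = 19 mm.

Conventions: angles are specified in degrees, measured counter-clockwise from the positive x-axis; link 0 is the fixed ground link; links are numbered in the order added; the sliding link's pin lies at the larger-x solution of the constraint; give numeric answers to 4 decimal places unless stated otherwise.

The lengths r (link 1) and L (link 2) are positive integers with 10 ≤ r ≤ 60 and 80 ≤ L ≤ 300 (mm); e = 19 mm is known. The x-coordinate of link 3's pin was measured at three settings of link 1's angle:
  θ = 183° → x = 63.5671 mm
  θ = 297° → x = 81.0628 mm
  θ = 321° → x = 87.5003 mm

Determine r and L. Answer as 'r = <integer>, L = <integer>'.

constraint per measurement: (x − r cos θ)² + (r sin θ − e)² = L²
subtracting the θ₁ and θ₂ equations cancels the r² and L² terms:
r = (x₁² − x₂²) / (2[(x₁cos θ₁ + e sin θ₁) − (x₂cos θ₂ + e sin θ₂)]) = 15.0000 → r = 15
L² = (x₁ − r cos θ₁)² + (r sin θ₁ − e)² = 6561.0072 → L = 81.0000 → L = 81
check at θ₃=321°: x = 87.5003 (printed 87.5003) ✓

r = 15, L = 81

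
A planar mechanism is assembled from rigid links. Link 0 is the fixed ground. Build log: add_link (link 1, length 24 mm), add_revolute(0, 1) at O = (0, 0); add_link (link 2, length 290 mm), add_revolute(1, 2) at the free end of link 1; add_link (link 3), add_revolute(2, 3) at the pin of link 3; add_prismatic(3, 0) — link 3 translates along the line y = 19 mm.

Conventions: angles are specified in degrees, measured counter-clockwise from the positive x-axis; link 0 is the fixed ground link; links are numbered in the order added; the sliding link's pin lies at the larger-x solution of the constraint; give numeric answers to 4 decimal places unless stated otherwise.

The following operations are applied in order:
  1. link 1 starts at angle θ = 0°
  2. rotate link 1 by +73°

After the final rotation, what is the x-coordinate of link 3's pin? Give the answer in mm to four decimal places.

geometry: r = 24 mm, L = 290 mm, e = 19 mm; θ starts at 0°
rotate link 1 by +73°: θ ← 0° +73° = 73°
crank pin P = (r cos θ, r sin θ) = (7.016921, 22.951314)
h = r sin θ − e = 22.951314 − 19 = 3.951314
x = r cos θ + √(L² − h²) = 7.016921 + 289.973080 = 296.990001

296.9900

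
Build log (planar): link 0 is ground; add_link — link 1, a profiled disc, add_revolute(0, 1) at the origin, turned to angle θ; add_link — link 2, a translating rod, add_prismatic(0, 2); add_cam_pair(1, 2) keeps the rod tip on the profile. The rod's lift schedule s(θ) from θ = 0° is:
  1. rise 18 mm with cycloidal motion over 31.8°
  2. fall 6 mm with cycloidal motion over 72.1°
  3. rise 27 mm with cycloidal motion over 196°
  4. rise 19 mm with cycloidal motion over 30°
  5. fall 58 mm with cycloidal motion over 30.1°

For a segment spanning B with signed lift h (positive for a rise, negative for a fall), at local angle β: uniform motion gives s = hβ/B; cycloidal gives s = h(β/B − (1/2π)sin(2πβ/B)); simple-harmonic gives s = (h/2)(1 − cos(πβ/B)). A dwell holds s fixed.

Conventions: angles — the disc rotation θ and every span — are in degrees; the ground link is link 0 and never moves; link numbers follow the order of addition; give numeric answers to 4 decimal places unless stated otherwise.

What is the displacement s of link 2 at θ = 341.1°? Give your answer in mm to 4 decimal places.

seg 1 [0°–31.8°] cycloidal, h=18: full span → s += 18 → s = 18.0000
seg 2 [31.8°–103.9°] cycloidal, h=-6: full span → s += -6 → s = 12.0000
seg 3 [103.9°–299.9°] cycloidal, h=27: full span → s += 27 → s = 39.0000
seg 4 [299.9°–329.9°] cycloidal, h=19: full span → s += 19 → s = 58.0000
seg 5 [329.9°–360°] cycloidal, h=-58: θ=341.1° here. β=11.2, B=30.1. -58·(0.3721 − sin(2π·0.3721)/(2π)) = -14.9360 → s = 43.0640

43.0640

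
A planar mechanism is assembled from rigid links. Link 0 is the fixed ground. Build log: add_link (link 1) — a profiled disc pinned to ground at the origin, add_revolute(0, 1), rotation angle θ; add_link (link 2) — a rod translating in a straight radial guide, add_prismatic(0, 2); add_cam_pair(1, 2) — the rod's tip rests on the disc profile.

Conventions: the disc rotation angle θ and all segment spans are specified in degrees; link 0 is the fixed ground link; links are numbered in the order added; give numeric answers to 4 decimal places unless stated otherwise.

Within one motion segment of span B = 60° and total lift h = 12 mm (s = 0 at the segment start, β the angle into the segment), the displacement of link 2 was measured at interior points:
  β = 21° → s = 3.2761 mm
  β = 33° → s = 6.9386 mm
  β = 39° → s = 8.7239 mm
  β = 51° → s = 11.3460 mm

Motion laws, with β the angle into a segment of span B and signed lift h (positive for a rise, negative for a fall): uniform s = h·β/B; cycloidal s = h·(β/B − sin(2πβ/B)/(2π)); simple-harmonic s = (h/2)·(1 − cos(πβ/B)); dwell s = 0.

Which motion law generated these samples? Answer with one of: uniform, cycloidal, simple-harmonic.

candidates at β/B = r: uniform s = h·r (linear in β); cycloidal s = h·(r − sin(2πr)/(2π)); simple-harmonic s = (h/2)(1 − cos(πr))
β=21°: printed 3.2761 | uniform 4.2000, cycloidal 2.6549, simple-harmonic 3.2761
β=33°: printed 6.9386 | uniform 6.6000, cycloidal 7.1902, simple-harmonic 6.9386
β=39°: printed 8.7239 | uniform 7.8000, cycloidal 9.3451, simple-harmonic 8.7239
β=51°: printed 11.3460 | uniform 10.2000, cycloidal 11.7451, simple-harmonic 11.3460
only one law matches every sample → simple-harmonic

simple-harmonic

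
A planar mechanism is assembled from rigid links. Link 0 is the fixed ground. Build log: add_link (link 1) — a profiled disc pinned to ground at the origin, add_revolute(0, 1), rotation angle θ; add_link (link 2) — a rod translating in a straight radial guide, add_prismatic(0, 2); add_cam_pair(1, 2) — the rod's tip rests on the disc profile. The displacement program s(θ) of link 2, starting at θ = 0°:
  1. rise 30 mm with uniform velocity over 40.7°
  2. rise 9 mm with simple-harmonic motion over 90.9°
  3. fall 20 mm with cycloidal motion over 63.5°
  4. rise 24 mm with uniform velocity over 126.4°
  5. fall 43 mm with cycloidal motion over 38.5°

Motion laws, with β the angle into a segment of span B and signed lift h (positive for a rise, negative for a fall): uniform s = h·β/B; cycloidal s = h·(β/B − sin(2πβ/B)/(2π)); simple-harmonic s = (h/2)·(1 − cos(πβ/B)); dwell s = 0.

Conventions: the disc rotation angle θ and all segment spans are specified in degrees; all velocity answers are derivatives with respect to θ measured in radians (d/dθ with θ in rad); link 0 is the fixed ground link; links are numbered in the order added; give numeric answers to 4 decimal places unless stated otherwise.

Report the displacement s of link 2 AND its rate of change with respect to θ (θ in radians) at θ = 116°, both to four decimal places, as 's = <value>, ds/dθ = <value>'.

seg 1 [0°–40.7°] uniform, h=30: full span → s += 30 → s = 30.0000
seg 2 [40.7°–131.6°] simple-harmonic, h=9: θ=116° here. β=75.3, B=90.9. 9/2·(1 − cos(π·0.8284)) = 8.3617 → s = 38.3617
velocity in seg [40.7°–131.6°] (simple-harmonic), θ in radians: β = 75.3° = 1.3142 rad, B = 90.9° = 1.5865 rad; ds/dθ = (πh/(2B)) sin(πβ/B) = (π·9/(2·1.5865)) sin(π·0.8284) = 4.574921 mm/rad

s = 38.3617, ds/dθ = 4.5749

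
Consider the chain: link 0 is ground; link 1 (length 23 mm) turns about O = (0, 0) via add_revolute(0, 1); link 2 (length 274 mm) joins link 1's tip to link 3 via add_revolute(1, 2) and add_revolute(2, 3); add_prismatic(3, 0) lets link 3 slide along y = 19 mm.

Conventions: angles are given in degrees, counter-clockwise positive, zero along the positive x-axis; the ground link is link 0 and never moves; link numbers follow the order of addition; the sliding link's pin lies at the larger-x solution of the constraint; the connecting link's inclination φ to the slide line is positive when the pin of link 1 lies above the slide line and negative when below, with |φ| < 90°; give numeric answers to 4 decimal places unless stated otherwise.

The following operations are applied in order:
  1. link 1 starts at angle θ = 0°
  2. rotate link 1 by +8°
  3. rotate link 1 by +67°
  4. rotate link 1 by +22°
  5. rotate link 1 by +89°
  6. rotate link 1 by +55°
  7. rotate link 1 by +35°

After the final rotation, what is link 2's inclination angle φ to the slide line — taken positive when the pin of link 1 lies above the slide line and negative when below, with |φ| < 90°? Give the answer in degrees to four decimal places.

geometry: r = 23 mm, L = 274 mm, e = 19 mm; θ starts at 0°
rotate link 1 by +8°: θ ← 0° +8° = 8°
rotate link 1 by +67°: θ ← 8° +67° = 75°
rotate link 1 by +22°: θ ← 75° +22° = 97°
rotate link 1 by +89°: θ ← 97° +89° = 186°
rotate link 1 by +55°: θ ← 186° +55° = 241°
rotate link 1 by +35°: θ ← 241° +35° = 276°
h = r sin θ − e = -22.874004 − 19 = -41.874004
sin φ = h / L = -41.874004 / 274 = -0.15282483
φ = arcsin(-0.15282483) = -8.790665°

-8.7907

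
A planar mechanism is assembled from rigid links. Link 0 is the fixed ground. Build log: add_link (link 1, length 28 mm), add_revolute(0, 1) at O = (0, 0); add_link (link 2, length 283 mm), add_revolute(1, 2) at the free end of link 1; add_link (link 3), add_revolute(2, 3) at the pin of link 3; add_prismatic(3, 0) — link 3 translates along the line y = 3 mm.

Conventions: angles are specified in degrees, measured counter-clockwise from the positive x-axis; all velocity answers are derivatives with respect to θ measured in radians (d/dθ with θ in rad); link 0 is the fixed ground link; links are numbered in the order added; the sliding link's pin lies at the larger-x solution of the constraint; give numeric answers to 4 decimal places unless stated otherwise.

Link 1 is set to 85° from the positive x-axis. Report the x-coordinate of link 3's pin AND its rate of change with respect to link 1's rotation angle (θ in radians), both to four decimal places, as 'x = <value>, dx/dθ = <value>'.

geometry: r = 28 mm, L = 283 mm, e = 3 mm
crank pin P = (r cos θ, r sin θ) = (2.440361, 27.893452)
h = r sin θ − e = 27.893452 − 3 = 24.893452
x = r cos θ + √(L² − h²) = 2.440361 + 281.903026 = 284.343387
dx/dθ = −r sin θ − h·r cos θ/√(L² − h²) (θ in radians; h = 24.893452) = -28.108948

x = 284.3434, dx/dθ = -28.1089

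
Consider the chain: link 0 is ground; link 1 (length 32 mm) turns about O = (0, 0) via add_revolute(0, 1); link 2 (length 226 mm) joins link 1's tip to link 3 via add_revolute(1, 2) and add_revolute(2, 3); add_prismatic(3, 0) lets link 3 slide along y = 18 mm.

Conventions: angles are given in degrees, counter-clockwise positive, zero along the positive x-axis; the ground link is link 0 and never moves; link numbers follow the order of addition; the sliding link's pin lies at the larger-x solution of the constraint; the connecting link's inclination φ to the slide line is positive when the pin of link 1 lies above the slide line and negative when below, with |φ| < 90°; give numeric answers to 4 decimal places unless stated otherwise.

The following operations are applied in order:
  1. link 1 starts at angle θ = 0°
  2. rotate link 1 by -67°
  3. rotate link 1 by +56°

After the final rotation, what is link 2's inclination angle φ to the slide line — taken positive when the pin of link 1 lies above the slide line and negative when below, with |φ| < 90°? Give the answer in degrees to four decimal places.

geometry: r = 32 mm, L = 226 mm, e = 18 mm; θ starts at 0°
rotate link 1 by -67°: θ ← 0° -67° = -67°
rotate link 1 by +56°: θ ← -67° +56° = -11°
h = r sin θ − e = -6.105888 − 18 = -24.105888
sin φ = h / L = -24.105888 / 226 = -0.10666322
φ = arcsin(-0.10666322) = -6.123000°

-6.1230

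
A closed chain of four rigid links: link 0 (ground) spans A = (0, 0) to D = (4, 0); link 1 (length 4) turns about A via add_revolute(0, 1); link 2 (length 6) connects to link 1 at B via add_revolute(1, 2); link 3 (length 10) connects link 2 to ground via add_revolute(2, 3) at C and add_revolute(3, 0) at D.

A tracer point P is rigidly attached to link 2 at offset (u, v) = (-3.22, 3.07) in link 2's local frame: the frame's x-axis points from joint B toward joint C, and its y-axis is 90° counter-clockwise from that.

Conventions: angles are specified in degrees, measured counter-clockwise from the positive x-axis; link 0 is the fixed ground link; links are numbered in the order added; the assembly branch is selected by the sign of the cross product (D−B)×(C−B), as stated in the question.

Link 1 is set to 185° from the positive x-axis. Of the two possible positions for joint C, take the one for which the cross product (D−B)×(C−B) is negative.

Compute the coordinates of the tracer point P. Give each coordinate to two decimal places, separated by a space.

A=(0,0), D=(4.00,0)
B = A + 4.00·(cos185°, sin185°) = (-3.9848, -0.3486)
|BD| = 7.9924
circle(B,6.00) ∩ circle(D,10.00): a=-0.0076, h=6.0000
  candidates: C₊=(-4.2541,5.6453) cross=47.954; C₋=(-3.7307,-6.3432) cross=-47.954
  branch - wants cross < 0 → take C=(-3.7307,-6.3432) (cross=-47.954)
ex = (C−B)/|BC| = (0.0424,-0.9991); ey = (0.9991,0.0424)
P = B + -3.22·ex + 3.07·ey = (-1.0539,2.9985)

-1.05 3.00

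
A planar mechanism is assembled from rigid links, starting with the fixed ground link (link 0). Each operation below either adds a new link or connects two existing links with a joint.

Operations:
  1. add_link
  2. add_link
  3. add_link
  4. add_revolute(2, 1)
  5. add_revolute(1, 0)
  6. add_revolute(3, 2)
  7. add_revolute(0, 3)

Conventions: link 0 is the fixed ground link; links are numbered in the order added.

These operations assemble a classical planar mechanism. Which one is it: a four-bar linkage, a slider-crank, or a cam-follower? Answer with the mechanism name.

links: 4 (incl. ground); joints: 4 revolute, 0 prismatic, 0 higher (cam) pair, forming one closed loop
4 links in a single 4R loop → four-bar linkage

four-bar linkage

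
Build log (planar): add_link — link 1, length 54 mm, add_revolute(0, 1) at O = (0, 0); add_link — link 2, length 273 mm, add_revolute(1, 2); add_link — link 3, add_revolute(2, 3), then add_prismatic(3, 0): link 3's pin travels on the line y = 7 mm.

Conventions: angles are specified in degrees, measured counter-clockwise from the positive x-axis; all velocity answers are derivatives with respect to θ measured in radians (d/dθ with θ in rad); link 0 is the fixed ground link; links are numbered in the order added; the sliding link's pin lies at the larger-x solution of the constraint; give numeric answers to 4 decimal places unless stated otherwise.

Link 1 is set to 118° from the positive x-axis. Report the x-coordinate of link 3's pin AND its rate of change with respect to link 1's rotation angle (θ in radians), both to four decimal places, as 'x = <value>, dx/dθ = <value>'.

geometry: r = 54 mm, L = 273 mm, e = 7 mm
crank pin P = (r cos θ, r sin θ) = (-25.351464, 47.679170)
h = r sin θ − e = 47.679170 − 7 = 40.679170
x = r cos θ + √(L² − h²) = -25.351464 + 269.952227 = 244.600763
dx/dθ = −r sin θ − h·r cos θ/√(L² − h²) (θ in radians; h = 40.679170) = -43.858951

x = 244.6008, dx/dθ = -43.8590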